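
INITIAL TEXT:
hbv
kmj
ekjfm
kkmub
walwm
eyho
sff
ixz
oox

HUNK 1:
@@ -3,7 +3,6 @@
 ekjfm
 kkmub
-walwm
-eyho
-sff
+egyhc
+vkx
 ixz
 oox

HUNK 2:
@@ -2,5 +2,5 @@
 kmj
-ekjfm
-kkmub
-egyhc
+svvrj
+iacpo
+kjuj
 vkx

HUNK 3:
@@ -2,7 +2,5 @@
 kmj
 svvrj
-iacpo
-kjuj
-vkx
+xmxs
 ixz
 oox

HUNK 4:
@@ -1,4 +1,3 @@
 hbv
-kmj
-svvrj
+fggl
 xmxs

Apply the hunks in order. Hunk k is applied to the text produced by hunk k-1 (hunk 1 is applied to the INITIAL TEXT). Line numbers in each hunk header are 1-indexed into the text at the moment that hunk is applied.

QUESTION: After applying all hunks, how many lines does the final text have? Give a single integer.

Answer: 5

Derivation:
Hunk 1: at line 3 remove [walwm,eyho,sff] add [egyhc,vkx] -> 8 lines: hbv kmj ekjfm kkmub egyhc vkx ixz oox
Hunk 2: at line 2 remove [ekjfm,kkmub,egyhc] add [svvrj,iacpo,kjuj] -> 8 lines: hbv kmj svvrj iacpo kjuj vkx ixz oox
Hunk 3: at line 2 remove [iacpo,kjuj,vkx] add [xmxs] -> 6 lines: hbv kmj svvrj xmxs ixz oox
Hunk 4: at line 1 remove [kmj,svvrj] add [fggl] -> 5 lines: hbv fggl xmxs ixz oox
Final line count: 5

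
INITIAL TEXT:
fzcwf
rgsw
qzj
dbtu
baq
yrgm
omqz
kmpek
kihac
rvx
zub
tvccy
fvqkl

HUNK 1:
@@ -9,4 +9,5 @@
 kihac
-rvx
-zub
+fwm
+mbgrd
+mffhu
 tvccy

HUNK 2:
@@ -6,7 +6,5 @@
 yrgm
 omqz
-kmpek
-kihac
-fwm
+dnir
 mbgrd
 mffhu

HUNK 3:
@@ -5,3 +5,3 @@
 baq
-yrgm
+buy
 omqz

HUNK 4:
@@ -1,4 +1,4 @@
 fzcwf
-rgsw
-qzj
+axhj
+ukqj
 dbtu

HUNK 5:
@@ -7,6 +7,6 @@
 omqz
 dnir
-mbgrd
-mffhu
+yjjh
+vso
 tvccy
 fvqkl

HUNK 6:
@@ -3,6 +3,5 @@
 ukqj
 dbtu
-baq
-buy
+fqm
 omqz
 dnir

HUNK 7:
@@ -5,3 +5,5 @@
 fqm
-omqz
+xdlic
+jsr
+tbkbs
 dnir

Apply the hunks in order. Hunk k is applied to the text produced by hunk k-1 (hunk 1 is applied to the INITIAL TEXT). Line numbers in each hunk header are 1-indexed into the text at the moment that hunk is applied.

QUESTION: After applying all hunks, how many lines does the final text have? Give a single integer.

Answer: 13

Derivation:
Hunk 1: at line 9 remove [rvx,zub] add [fwm,mbgrd,mffhu] -> 14 lines: fzcwf rgsw qzj dbtu baq yrgm omqz kmpek kihac fwm mbgrd mffhu tvccy fvqkl
Hunk 2: at line 6 remove [kmpek,kihac,fwm] add [dnir] -> 12 lines: fzcwf rgsw qzj dbtu baq yrgm omqz dnir mbgrd mffhu tvccy fvqkl
Hunk 3: at line 5 remove [yrgm] add [buy] -> 12 lines: fzcwf rgsw qzj dbtu baq buy omqz dnir mbgrd mffhu tvccy fvqkl
Hunk 4: at line 1 remove [rgsw,qzj] add [axhj,ukqj] -> 12 lines: fzcwf axhj ukqj dbtu baq buy omqz dnir mbgrd mffhu tvccy fvqkl
Hunk 5: at line 7 remove [mbgrd,mffhu] add [yjjh,vso] -> 12 lines: fzcwf axhj ukqj dbtu baq buy omqz dnir yjjh vso tvccy fvqkl
Hunk 6: at line 3 remove [baq,buy] add [fqm] -> 11 lines: fzcwf axhj ukqj dbtu fqm omqz dnir yjjh vso tvccy fvqkl
Hunk 7: at line 5 remove [omqz] add [xdlic,jsr,tbkbs] -> 13 lines: fzcwf axhj ukqj dbtu fqm xdlic jsr tbkbs dnir yjjh vso tvccy fvqkl
Final line count: 13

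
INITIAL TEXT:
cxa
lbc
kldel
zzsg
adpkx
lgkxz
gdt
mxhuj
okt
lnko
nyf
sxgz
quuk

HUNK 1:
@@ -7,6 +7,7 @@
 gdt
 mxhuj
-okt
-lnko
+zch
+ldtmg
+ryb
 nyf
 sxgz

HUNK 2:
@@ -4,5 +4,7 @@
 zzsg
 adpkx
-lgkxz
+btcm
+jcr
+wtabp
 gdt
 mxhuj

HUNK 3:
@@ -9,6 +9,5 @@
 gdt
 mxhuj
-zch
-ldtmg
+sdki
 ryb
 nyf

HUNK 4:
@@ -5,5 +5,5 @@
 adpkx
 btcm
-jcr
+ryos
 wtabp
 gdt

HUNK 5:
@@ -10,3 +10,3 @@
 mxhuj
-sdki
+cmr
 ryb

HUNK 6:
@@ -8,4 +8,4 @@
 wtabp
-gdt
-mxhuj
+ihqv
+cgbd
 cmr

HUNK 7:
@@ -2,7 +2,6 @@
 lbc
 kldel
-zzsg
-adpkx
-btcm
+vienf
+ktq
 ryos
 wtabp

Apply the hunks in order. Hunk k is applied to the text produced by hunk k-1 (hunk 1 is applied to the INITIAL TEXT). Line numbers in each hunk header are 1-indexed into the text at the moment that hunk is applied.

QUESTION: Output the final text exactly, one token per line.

Answer: cxa
lbc
kldel
vienf
ktq
ryos
wtabp
ihqv
cgbd
cmr
ryb
nyf
sxgz
quuk

Derivation:
Hunk 1: at line 7 remove [okt,lnko] add [zch,ldtmg,ryb] -> 14 lines: cxa lbc kldel zzsg adpkx lgkxz gdt mxhuj zch ldtmg ryb nyf sxgz quuk
Hunk 2: at line 4 remove [lgkxz] add [btcm,jcr,wtabp] -> 16 lines: cxa lbc kldel zzsg adpkx btcm jcr wtabp gdt mxhuj zch ldtmg ryb nyf sxgz quuk
Hunk 3: at line 9 remove [zch,ldtmg] add [sdki] -> 15 lines: cxa lbc kldel zzsg adpkx btcm jcr wtabp gdt mxhuj sdki ryb nyf sxgz quuk
Hunk 4: at line 5 remove [jcr] add [ryos] -> 15 lines: cxa lbc kldel zzsg adpkx btcm ryos wtabp gdt mxhuj sdki ryb nyf sxgz quuk
Hunk 5: at line 10 remove [sdki] add [cmr] -> 15 lines: cxa lbc kldel zzsg adpkx btcm ryos wtabp gdt mxhuj cmr ryb nyf sxgz quuk
Hunk 6: at line 8 remove [gdt,mxhuj] add [ihqv,cgbd] -> 15 lines: cxa lbc kldel zzsg adpkx btcm ryos wtabp ihqv cgbd cmr ryb nyf sxgz quuk
Hunk 7: at line 2 remove [zzsg,adpkx,btcm] add [vienf,ktq] -> 14 lines: cxa lbc kldel vienf ktq ryos wtabp ihqv cgbd cmr ryb nyf sxgz quuk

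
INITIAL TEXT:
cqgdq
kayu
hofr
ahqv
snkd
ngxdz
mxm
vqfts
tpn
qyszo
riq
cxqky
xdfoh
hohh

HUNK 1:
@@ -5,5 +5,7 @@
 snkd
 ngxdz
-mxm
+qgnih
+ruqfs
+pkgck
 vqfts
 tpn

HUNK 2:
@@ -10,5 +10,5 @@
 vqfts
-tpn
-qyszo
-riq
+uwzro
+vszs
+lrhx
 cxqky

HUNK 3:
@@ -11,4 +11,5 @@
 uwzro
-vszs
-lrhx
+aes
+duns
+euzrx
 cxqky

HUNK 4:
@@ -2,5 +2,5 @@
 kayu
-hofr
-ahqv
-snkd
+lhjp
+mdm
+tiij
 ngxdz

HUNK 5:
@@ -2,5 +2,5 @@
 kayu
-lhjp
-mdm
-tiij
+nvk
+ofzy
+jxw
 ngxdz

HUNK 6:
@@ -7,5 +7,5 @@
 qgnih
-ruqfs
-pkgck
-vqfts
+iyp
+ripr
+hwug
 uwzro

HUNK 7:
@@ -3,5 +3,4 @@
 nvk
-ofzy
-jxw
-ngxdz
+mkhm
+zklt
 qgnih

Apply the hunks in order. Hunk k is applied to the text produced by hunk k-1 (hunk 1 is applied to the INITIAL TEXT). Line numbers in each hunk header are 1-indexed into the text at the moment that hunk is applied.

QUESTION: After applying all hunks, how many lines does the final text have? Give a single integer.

Hunk 1: at line 5 remove [mxm] add [qgnih,ruqfs,pkgck] -> 16 lines: cqgdq kayu hofr ahqv snkd ngxdz qgnih ruqfs pkgck vqfts tpn qyszo riq cxqky xdfoh hohh
Hunk 2: at line 10 remove [tpn,qyszo,riq] add [uwzro,vszs,lrhx] -> 16 lines: cqgdq kayu hofr ahqv snkd ngxdz qgnih ruqfs pkgck vqfts uwzro vszs lrhx cxqky xdfoh hohh
Hunk 3: at line 11 remove [vszs,lrhx] add [aes,duns,euzrx] -> 17 lines: cqgdq kayu hofr ahqv snkd ngxdz qgnih ruqfs pkgck vqfts uwzro aes duns euzrx cxqky xdfoh hohh
Hunk 4: at line 2 remove [hofr,ahqv,snkd] add [lhjp,mdm,tiij] -> 17 lines: cqgdq kayu lhjp mdm tiij ngxdz qgnih ruqfs pkgck vqfts uwzro aes duns euzrx cxqky xdfoh hohh
Hunk 5: at line 2 remove [lhjp,mdm,tiij] add [nvk,ofzy,jxw] -> 17 lines: cqgdq kayu nvk ofzy jxw ngxdz qgnih ruqfs pkgck vqfts uwzro aes duns euzrx cxqky xdfoh hohh
Hunk 6: at line 7 remove [ruqfs,pkgck,vqfts] add [iyp,ripr,hwug] -> 17 lines: cqgdq kayu nvk ofzy jxw ngxdz qgnih iyp ripr hwug uwzro aes duns euzrx cxqky xdfoh hohh
Hunk 7: at line 3 remove [ofzy,jxw,ngxdz] add [mkhm,zklt] -> 16 lines: cqgdq kayu nvk mkhm zklt qgnih iyp ripr hwug uwzro aes duns euzrx cxqky xdfoh hohh
Final line count: 16

Answer: 16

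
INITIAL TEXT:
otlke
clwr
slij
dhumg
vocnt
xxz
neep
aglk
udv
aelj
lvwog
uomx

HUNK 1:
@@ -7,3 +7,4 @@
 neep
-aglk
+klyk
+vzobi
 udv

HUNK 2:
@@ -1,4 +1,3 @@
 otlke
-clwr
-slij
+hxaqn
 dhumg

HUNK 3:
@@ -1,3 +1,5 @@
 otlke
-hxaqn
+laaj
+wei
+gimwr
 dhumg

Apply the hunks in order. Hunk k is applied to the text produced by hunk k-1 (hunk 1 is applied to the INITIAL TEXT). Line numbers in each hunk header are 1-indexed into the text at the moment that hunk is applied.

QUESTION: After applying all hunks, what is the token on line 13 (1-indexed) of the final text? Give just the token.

Answer: lvwog

Derivation:
Hunk 1: at line 7 remove [aglk] add [klyk,vzobi] -> 13 lines: otlke clwr slij dhumg vocnt xxz neep klyk vzobi udv aelj lvwog uomx
Hunk 2: at line 1 remove [clwr,slij] add [hxaqn] -> 12 lines: otlke hxaqn dhumg vocnt xxz neep klyk vzobi udv aelj lvwog uomx
Hunk 3: at line 1 remove [hxaqn] add [laaj,wei,gimwr] -> 14 lines: otlke laaj wei gimwr dhumg vocnt xxz neep klyk vzobi udv aelj lvwog uomx
Final line 13: lvwog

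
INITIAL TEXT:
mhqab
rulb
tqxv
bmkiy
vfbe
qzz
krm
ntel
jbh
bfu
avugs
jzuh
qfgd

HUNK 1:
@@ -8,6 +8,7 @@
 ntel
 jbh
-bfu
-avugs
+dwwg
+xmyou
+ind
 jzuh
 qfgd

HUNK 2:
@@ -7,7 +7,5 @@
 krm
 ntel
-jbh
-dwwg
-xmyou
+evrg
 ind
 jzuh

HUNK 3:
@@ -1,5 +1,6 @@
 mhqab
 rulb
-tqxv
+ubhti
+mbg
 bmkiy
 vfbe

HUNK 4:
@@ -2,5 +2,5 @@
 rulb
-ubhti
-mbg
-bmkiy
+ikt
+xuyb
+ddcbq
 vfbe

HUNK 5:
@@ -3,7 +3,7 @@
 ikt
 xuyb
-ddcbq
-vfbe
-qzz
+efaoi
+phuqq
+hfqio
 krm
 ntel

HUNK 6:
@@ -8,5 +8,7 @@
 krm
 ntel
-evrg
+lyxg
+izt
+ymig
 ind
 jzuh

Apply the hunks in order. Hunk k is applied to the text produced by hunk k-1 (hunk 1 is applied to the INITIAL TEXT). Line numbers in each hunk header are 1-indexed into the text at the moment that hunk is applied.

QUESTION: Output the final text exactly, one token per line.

Hunk 1: at line 8 remove [bfu,avugs] add [dwwg,xmyou,ind] -> 14 lines: mhqab rulb tqxv bmkiy vfbe qzz krm ntel jbh dwwg xmyou ind jzuh qfgd
Hunk 2: at line 7 remove [jbh,dwwg,xmyou] add [evrg] -> 12 lines: mhqab rulb tqxv bmkiy vfbe qzz krm ntel evrg ind jzuh qfgd
Hunk 3: at line 1 remove [tqxv] add [ubhti,mbg] -> 13 lines: mhqab rulb ubhti mbg bmkiy vfbe qzz krm ntel evrg ind jzuh qfgd
Hunk 4: at line 2 remove [ubhti,mbg,bmkiy] add [ikt,xuyb,ddcbq] -> 13 lines: mhqab rulb ikt xuyb ddcbq vfbe qzz krm ntel evrg ind jzuh qfgd
Hunk 5: at line 3 remove [ddcbq,vfbe,qzz] add [efaoi,phuqq,hfqio] -> 13 lines: mhqab rulb ikt xuyb efaoi phuqq hfqio krm ntel evrg ind jzuh qfgd
Hunk 6: at line 8 remove [evrg] add [lyxg,izt,ymig] -> 15 lines: mhqab rulb ikt xuyb efaoi phuqq hfqio krm ntel lyxg izt ymig ind jzuh qfgd

Answer: mhqab
rulb
ikt
xuyb
efaoi
phuqq
hfqio
krm
ntel
lyxg
izt
ymig
ind
jzuh
qfgd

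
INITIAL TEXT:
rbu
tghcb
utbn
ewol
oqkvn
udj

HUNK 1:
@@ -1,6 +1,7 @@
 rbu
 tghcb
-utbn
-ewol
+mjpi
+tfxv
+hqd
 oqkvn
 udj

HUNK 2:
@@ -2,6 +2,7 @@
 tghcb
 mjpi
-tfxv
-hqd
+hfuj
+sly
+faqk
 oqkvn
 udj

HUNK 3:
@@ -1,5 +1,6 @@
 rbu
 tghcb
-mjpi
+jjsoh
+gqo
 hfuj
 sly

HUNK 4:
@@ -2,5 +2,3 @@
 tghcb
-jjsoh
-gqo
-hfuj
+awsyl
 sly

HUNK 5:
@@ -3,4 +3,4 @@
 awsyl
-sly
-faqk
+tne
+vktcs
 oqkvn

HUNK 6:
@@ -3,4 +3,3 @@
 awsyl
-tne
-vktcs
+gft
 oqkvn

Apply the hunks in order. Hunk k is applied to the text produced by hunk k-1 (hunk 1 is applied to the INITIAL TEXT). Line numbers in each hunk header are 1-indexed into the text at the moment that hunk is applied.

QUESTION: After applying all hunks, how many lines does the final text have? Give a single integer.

Answer: 6

Derivation:
Hunk 1: at line 1 remove [utbn,ewol] add [mjpi,tfxv,hqd] -> 7 lines: rbu tghcb mjpi tfxv hqd oqkvn udj
Hunk 2: at line 2 remove [tfxv,hqd] add [hfuj,sly,faqk] -> 8 lines: rbu tghcb mjpi hfuj sly faqk oqkvn udj
Hunk 3: at line 1 remove [mjpi] add [jjsoh,gqo] -> 9 lines: rbu tghcb jjsoh gqo hfuj sly faqk oqkvn udj
Hunk 4: at line 2 remove [jjsoh,gqo,hfuj] add [awsyl] -> 7 lines: rbu tghcb awsyl sly faqk oqkvn udj
Hunk 5: at line 3 remove [sly,faqk] add [tne,vktcs] -> 7 lines: rbu tghcb awsyl tne vktcs oqkvn udj
Hunk 6: at line 3 remove [tne,vktcs] add [gft] -> 6 lines: rbu tghcb awsyl gft oqkvn udj
Final line count: 6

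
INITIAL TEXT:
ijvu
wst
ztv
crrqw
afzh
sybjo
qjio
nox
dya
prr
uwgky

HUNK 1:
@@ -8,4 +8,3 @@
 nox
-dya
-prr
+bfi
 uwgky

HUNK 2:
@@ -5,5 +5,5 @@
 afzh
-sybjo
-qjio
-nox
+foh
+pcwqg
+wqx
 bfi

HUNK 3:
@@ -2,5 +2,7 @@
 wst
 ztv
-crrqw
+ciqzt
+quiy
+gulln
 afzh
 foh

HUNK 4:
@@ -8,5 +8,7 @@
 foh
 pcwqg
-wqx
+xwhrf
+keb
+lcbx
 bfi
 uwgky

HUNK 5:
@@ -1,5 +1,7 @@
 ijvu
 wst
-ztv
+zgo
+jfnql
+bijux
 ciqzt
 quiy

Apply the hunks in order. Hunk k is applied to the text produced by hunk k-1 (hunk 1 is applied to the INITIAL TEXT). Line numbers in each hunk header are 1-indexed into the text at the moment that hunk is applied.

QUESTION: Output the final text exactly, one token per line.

Hunk 1: at line 8 remove [dya,prr] add [bfi] -> 10 lines: ijvu wst ztv crrqw afzh sybjo qjio nox bfi uwgky
Hunk 2: at line 5 remove [sybjo,qjio,nox] add [foh,pcwqg,wqx] -> 10 lines: ijvu wst ztv crrqw afzh foh pcwqg wqx bfi uwgky
Hunk 3: at line 2 remove [crrqw] add [ciqzt,quiy,gulln] -> 12 lines: ijvu wst ztv ciqzt quiy gulln afzh foh pcwqg wqx bfi uwgky
Hunk 4: at line 8 remove [wqx] add [xwhrf,keb,lcbx] -> 14 lines: ijvu wst ztv ciqzt quiy gulln afzh foh pcwqg xwhrf keb lcbx bfi uwgky
Hunk 5: at line 1 remove [ztv] add [zgo,jfnql,bijux] -> 16 lines: ijvu wst zgo jfnql bijux ciqzt quiy gulln afzh foh pcwqg xwhrf keb lcbx bfi uwgky

Answer: ijvu
wst
zgo
jfnql
bijux
ciqzt
quiy
gulln
afzh
foh
pcwqg
xwhrf
keb
lcbx
bfi
uwgky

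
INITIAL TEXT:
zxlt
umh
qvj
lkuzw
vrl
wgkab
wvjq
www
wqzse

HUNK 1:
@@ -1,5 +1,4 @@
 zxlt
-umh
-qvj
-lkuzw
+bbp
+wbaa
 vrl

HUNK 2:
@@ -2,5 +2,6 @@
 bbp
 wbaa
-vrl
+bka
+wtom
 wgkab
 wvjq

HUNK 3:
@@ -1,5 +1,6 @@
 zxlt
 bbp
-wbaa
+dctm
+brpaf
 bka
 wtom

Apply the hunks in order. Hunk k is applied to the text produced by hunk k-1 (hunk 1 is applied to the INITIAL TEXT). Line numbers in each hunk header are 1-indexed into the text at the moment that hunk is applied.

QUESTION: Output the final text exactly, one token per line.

Answer: zxlt
bbp
dctm
brpaf
bka
wtom
wgkab
wvjq
www
wqzse

Derivation:
Hunk 1: at line 1 remove [umh,qvj,lkuzw] add [bbp,wbaa] -> 8 lines: zxlt bbp wbaa vrl wgkab wvjq www wqzse
Hunk 2: at line 2 remove [vrl] add [bka,wtom] -> 9 lines: zxlt bbp wbaa bka wtom wgkab wvjq www wqzse
Hunk 3: at line 1 remove [wbaa] add [dctm,brpaf] -> 10 lines: zxlt bbp dctm brpaf bka wtom wgkab wvjq www wqzse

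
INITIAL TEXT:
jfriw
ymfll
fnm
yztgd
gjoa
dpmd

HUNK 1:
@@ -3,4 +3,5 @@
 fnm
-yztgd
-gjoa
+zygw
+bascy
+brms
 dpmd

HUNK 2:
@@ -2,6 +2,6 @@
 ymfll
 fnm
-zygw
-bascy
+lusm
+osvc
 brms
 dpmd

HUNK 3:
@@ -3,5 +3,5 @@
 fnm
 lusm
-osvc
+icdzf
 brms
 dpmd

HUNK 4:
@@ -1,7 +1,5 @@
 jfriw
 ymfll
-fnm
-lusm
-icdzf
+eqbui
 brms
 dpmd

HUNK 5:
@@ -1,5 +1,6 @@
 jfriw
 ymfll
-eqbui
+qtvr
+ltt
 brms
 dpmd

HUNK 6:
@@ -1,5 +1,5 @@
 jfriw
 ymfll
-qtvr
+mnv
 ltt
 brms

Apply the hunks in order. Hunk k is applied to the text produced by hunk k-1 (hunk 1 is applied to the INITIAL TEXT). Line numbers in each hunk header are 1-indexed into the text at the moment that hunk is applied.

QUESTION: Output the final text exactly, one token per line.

Hunk 1: at line 3 remove [yztgd,gjoa] add [zygw,bascy,brms] -> 7 lines: jfriw ymfll fnm zygw bascy brms dpmd
Hunk 2: at line 2 remove [zygw,bascy] add [lusm,osvc] -> 7 lines: jfriw ymfll fnm lusm osvc brms dpmd
Hunk 3: at line 3 remove [osvc] add [icdzf] -> 7 lines: jfriw ymfll fnm lusm icdzf brms dpmd
Hunk 4: at line 1 remove [fnm,lusm,icdzf] add [eqbui] -> 5 lines: jfriw ymfll eqbui brms dpmd
Hunk 5: at line 1 remove [eqbui] add [qtvr,ltt] -> 6 lines: jfriw ymfll qtvr ltt brms dpmd
Hunk 6: at line 1 remove [qtvr] add [mnv] -> 6 lines: jfriw ymfll mnv ltt brms dpmd

Answer: jfriw
ymfll
mnv
ltt
brms
dpmd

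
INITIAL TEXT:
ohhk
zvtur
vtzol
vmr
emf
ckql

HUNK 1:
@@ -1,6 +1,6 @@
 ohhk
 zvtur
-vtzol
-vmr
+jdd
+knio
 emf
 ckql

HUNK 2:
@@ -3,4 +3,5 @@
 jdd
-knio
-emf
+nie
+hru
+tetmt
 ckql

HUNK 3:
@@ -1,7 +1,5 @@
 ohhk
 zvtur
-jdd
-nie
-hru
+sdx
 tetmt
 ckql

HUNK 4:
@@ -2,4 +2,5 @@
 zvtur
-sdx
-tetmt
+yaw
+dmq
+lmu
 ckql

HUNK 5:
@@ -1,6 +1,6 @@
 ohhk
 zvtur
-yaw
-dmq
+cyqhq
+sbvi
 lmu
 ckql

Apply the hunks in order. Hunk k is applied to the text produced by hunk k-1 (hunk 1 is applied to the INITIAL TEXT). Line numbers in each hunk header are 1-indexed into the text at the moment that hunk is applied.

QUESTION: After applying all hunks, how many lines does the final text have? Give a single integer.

Answer: 6

Derivation:
Hunk 1: at line 1 remove [vtzol,vmr] add [jdd,knio] -> 6 lines: ohhk zvtur jdd knio emf ckql
Hunk 2: at line 3 remove [knio,emf] add [nie,hru,tetmt] -> 7 lines: ohhk zvtur jdd nie hru tetmt ckql
Hunk 3: at line 1 remove [jdd,nie,hru] add [sdx] -> 5 lines: ohhk zvtur sdx tetmt ckql
Hunk 4: at line 2 remove [sdx,tetmt] add [yaw,dmq,lmu] -> 6 lines: ohhk zvtur yaw dmq lmu ckql
Hunk 5: at line 1 remove [yaw,dmq] add [cyqhq,sbvi] -> 6 lines: ohhk zvtur cyqhq sbvi lmu ckql
Final line count: 6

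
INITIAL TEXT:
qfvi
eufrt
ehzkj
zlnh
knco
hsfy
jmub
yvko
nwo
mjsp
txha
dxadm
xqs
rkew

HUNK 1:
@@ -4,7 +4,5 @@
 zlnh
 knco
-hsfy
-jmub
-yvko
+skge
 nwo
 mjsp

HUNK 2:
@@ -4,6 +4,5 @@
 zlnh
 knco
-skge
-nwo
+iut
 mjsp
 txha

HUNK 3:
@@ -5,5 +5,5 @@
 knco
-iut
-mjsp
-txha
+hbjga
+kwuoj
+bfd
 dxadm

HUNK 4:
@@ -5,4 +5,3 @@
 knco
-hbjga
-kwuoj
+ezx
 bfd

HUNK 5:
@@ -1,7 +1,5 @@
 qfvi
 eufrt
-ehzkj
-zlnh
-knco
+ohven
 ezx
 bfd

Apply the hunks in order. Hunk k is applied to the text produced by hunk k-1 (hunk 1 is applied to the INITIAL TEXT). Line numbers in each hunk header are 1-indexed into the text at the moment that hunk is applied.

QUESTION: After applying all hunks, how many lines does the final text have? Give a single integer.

Answer: 8

Derivation:
Hunk 1: at line 4 remove [hsfy,jmub,yvko] add [skge] -> 12 lines: qfvi eufrt ehzkj zlnh knco skge nwo mjsp txha dxadm xqs rkew
Hunk 2: at line 4 remove [skge,nwo] add [iut] -> 11 lines: qfvi eufrt ehzkj zlnh knco iut mjsp txha dxadm xqs rkew
Hunk 3: at line 5 remove [iut,mjsp,txha] add [hbjga,kwuoj,bfd] -> 11 lines: qfvi eufrt ehzkj zlnh knco hbjga kwuoj bfd dxadm xqs rkew
Hunk 4: at line 5 remove [hbjga,kwuoj] add [ezx] -> 10 lines: qfvi eufrt ehzkj zlnh knco ezx bfd dxadm xqs rkew
Hunk 5: at line 1 remove [ehzkj,zlnh,knco] add [ohven] -> 8 lines: qfvi eufrt ohven ezx bfd dxadm xqs rkew
Final line count: 8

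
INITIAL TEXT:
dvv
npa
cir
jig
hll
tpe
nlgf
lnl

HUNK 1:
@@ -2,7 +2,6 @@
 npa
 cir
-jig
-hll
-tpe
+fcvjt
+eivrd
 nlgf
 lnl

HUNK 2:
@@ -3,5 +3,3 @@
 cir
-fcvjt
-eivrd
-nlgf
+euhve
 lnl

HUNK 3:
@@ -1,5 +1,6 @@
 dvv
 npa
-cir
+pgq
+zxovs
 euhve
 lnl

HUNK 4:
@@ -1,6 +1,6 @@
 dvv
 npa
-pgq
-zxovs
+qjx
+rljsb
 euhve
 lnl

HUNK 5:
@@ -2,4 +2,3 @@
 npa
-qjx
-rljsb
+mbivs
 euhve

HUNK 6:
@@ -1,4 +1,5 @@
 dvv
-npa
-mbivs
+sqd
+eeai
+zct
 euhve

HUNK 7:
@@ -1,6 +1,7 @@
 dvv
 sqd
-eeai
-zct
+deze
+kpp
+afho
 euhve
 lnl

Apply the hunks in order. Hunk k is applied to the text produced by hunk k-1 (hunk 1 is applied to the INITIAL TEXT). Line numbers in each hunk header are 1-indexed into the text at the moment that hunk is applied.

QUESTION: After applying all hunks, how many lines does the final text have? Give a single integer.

Answer: 7

Derivation:
Hunk 1: at line 2 remove [jig,hll,tpe] add [fcvjt,eivrd] -> 7 lines: dvv npa cir fcvjt eivrd nlgf lnl
Hunk 2: at line 3 remove [fcvjt,eivrd,nlgf] add [euhve] -> 5 lines: dvv npa cir euhve lnl
Hunk 3: at line 1 remove [cir] add [pgq,zxovs] -> 6 lines: dvv npa pgq zxovs euhve lnl
Hunk 4: at line 1 remove [pgq,zxovs] add [qjx,rljsb] -> 6 lines: dvv npa qjx rljsb euhve lnl
Hunk 5: at line 2 remove [qjx,rljsb] add [mbivs] -> 5 lines: dvv npa mbivs euhve lnl
Hunk 6: at line 1 remove [npa,mbivs] add [sqd,eeai,zct] -> 6 lines: dvv sqd eeai zct euhve lnl
Hunk 7: at line 1 remove [eeai,zct] add [deze,kpp,afho] -> 7 lines: dvv sqd deze kpp afho euhve lnl
Final line count: 7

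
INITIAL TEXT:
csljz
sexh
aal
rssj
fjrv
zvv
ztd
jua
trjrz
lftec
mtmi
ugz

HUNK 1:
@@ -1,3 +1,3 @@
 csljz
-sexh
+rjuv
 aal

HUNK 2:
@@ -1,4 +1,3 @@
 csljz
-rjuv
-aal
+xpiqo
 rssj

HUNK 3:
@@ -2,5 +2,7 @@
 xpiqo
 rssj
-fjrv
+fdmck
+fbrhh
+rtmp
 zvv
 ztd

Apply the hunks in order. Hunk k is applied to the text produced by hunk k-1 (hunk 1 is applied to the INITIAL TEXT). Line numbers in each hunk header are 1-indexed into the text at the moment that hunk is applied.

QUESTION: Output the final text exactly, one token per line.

Hunk 1: at line 1 remove [sexh] add [rjuv] -> 12 lines: csljz rjuv aal rssj fjrv zvv ztd jua trjrz lftec mtmi ugz
Hunk 2: at line 1 remove [rjuv,aal] add [xpiqo] -> 11 lines: csljz xpiqo rssj fjrv zvv ztd jua trjrz lftec mtmi ugz
Hunk 3: at line 2 remove [fjrv] add [fdmck,fbrhh,rtmp] -> 13 lines: csljz xpiqo rssj fdmck fbrhh rtmp zvv ztd jua trjrz lftec mtmi ugz

Answer: csljz
xpiqo
rssj
fdmck
fbrhh
rtmp
zvv
ztd
jua
trjrz
lftec
mtmi
ugz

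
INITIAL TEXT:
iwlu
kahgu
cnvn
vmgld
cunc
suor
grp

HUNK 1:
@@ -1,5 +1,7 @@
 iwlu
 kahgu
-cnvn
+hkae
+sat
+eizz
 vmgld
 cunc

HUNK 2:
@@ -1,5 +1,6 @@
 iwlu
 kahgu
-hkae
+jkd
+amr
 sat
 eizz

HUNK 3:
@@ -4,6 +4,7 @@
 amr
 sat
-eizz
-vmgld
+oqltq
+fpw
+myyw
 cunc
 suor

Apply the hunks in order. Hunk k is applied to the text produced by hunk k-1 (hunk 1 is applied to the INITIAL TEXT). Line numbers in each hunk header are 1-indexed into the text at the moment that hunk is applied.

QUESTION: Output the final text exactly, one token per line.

Answer: iwlu
kahgu
jkd
amr
sat
oqltq
fpw
myyw
cunc
suor
grp

Derivation:
Hunk 1: at line 1 remove [cnvn] add [hkae,sat,eizz] -> 9 lines: iwlu kahgu hkae sat eizz vmgld cunc suor grp
Hunk 2: at line 1 remove [hkae] add [jkd,amr] -> 10 lines: iwlu kahgu jkd amr sat eizz vmgld cunc suor grp
Hunk 3: at line 4 remove [eizz,vmgld] add [oqltq,fpw,myyw] -> 11 lines: iwlu kahgu jkd amr sat oqltq fpw myyw cunc suor grp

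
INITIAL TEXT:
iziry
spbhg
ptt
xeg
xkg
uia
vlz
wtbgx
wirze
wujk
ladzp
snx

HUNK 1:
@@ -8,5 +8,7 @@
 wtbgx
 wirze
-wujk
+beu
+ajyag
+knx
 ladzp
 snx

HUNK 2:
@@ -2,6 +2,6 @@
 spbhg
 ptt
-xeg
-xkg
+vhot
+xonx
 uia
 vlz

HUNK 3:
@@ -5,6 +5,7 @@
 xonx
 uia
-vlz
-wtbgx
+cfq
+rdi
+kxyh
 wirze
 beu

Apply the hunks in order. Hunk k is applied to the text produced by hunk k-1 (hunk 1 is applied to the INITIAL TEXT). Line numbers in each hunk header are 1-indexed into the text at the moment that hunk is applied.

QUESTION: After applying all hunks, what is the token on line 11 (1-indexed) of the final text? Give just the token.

Answer: beu

Derivation:
Hunk 1: at line 8 remove [wujk] add [beu,ajyag,knx] -> 14 lines: iziry spbhg ptt xeg xkg uia vlz wtbgx wirze beu ajyag knx ladzp snx
Hunk 2: at line 2 remove [xeg,xkg] add [vhot,xonx] -> 14 lines: iziry spbhg ptt vhot xonx uia vlz wtbgx wirze beu ajyag knx ladzp snx
Hunk 3: at line 5 remove [vlz,wtbgx] add [cfq,rdi,kxyh] -> 15 lines: iziry spbhg ptt vhot xonx uia cfq rdi kxyh wirze beu ajyag knx ladzp snx
Final line 11: beu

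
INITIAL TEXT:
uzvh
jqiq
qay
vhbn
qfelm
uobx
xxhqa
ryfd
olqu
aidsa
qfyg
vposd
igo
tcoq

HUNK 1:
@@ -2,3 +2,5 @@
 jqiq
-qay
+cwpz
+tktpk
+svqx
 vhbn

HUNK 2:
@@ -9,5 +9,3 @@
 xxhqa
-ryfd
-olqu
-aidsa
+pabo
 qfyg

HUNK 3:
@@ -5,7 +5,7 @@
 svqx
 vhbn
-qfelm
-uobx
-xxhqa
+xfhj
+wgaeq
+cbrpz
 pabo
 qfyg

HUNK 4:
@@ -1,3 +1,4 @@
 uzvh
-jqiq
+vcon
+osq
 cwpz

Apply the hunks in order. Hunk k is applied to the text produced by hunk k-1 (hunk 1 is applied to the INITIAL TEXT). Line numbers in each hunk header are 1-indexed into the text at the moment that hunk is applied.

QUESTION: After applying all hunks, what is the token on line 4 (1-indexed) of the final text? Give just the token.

Hunk 1: at line 2 remove [qay] add [cwpz,tktpk,svqx] -> 16 lines: uzvh jqiq cwpz tktpk svqx vhbn qfelm uobx xxhqa ryfd olqu aidsa qfyg vposd igo tcoq
Hunk 2: at line 9 remove [ryfd,olqu,aidsa] add [pabo] -> 14 lines: uzvh jqiq cwpz tktpk svqx vhbn qfelm uobx xxhqa pabo qfyg vposd igo tcoq
Hunk 3: at line 5 remove [qfelm,uobx,xxhqa] add [xfhj,wgaeq,cbrpz] -> 14 lines: uzvh jqiq cwpz tktpk svqx vhbn xfhj wgaeq cbrpz pabo qfyg vposd igo tcoq
Hunk 4: at line 1 remove [jqiq] add [vcon,osq] -> 15 lines: uzvh vcon osq cwpz tktpk svqx vhbn xfhj wgaeq cbrpz pabo qfyg vposd igo tcoq
Final line 4: cwpz

Answer: cwpz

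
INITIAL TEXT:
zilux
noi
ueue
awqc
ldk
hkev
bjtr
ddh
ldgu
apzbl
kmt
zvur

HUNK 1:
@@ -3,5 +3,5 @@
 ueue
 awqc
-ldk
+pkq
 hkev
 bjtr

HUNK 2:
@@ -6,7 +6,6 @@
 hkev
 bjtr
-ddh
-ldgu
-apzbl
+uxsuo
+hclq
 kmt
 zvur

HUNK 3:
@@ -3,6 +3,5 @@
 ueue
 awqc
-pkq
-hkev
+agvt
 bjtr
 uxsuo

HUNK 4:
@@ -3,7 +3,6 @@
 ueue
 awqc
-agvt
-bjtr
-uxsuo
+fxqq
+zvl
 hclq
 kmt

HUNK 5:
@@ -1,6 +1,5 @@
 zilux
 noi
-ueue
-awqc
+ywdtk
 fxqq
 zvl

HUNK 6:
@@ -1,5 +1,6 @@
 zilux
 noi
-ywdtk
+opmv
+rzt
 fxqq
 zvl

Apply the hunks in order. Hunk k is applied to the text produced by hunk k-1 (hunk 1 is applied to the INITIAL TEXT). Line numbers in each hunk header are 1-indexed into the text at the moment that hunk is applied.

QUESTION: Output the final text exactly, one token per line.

Answer: zilux
noi
opmv
rzt
fxqq
zvl
hclq
kmt
zvur

Derivation:
Hunk 1: at line 3 remove [ldk] add [pkq] -> 12 lines: zilux noi ueue awqc pkq hkev bjtr ddh ldgu apzbl kmt zvur
Hunk 2: at line 6 remove [ddh,ldgu,apzbl] add [uxsuo,hclq] -> 11 lines: zilux noi ueue awqc pkq hkev bjtr uxsuo hclq kmt zvur
Hunk 3: at line 3 remove [pkq,hkev] add [agvt] -> 10 lines: zilux noi ueue awqc agvt bjtr uxsuo hclq kmt zvur
Hunk 4: at line 3 remove [agvt,bjtr,uxsuo] add [fxqq,zvl] -> 9 lines: zilux noi ueue awqc fxqq zvl hclq kmt zvur
Hunk 5: at line 1 remove [ueue,awqc] add [ywdtk] -> 8 lines: zilux noi ywdtk fxqq zvl hclq kmt zvur
Hunk 6: at line 1 remove [ywdtk] add [opmv,rzt] -> 9 lines: zilux noi opmv rzt fxqq zvl hclq kmt zvur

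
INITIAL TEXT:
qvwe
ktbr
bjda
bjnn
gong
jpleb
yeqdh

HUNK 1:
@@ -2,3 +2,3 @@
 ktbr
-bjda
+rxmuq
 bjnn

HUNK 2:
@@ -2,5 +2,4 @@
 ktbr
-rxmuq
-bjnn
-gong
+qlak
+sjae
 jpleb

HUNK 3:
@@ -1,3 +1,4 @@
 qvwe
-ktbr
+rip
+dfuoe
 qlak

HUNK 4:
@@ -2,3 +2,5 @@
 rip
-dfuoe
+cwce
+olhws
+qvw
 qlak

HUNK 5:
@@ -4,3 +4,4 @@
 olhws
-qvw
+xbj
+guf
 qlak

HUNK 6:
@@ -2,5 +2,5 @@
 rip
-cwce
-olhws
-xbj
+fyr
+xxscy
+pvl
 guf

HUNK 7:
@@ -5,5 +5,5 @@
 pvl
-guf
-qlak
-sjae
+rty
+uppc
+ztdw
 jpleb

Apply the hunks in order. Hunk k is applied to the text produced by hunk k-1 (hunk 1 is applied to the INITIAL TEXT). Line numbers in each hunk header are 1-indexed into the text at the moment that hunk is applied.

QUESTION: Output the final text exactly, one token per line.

Hunk 1: at line 2 remove [bjda] add [rxmuq] -> 7 lines: qvwe ktbr rxmuq bjnn gong jpleb yeqdh
Hunk 2: at line 2 remove [rxmuq,bjnn,gong] add [qlak,sjae] -> 6 lines: qvwe ktbr qlak sjae jpleb yeqdh
Hunk 3: at line 1 remove [ktbr] add [rip,dfuoe] -> 7 lines: qvwe rip dfuoe qlak sjae jpleb yeqdh
Hunk 4: at line 2 remove [dfuoe] add [cwce,olhws,qvw] -> 9 lines: qvwe rip cwce olhws qvw qlak sjae jpleb yeqdh
Hunk 5: at line 4 remove [qvw] add [xbj,guf] -> 10 lines: qvwe rip cwce olhws xbj guf qlak sjae jpleb yeqdh
Hunk 6: at line 2 remove [cwce,olhws,xbj] add [fyr,xxscy,pvl] -> 10 lines: qvwe rip fyr xxscy pvl guf qlak sjae jpleb yeqdh
Hunk 7: at line 5 remove [guf,qlak,sjae] add [rty,uppc,ztdw] -> 10 lines: qvwe rip fyr xxscy pvl rty uppc ztdw jpleb yeqdh

Answer: qvwe
rip
fyr
xxscy
pvl
rty
uppc
ztdw
jpleb
yeqdh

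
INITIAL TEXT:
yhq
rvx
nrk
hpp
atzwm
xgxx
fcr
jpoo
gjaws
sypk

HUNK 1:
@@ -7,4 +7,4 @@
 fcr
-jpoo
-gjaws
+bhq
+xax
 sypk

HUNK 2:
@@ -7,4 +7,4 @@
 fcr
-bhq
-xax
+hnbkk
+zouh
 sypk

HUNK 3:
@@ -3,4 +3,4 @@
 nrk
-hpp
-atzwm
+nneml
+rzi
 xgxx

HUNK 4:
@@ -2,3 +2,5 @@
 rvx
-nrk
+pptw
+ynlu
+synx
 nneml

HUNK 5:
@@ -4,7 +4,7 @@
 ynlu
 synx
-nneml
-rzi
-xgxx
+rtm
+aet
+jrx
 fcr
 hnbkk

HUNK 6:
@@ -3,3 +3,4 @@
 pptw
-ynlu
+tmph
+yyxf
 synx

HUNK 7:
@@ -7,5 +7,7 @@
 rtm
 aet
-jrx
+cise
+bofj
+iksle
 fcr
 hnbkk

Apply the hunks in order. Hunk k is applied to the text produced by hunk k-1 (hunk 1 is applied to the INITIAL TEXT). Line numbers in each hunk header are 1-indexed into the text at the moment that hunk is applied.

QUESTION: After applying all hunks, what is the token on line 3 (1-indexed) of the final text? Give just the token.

Hunk 1: at line 7 remove [jpoo,gjaws] add [bhq,xax] -> 10 lines: yhq rvx nrk hpp atzwm xgxx fcr bhq xax sypk
Hunk 2: at line 7 remove [bhq,xax] add [hnbkk,zouh] -> 10 lines: yhq rvx nrk hpp atzwm xgxx fcr hnbkk zouh sypk
Hunk 3: at line 3 remove [hpp,atzwm] add [nneml,rzi] -> 10 lines: yhq rvx nrk nneml rzi xgxx fcr hnbkk zouh sypk
Hunk 4: at line 2 remove [nrk] add [pptw,ynlu,synx] -> 12 lines: yhq rvx pptw ynlu synx nneml rzi xgxx fcr hnbkk zouh sypk
Hunk 5: at line 4 remove [nneml,rzi,xgxx] add [rtm,aet,jrx] -> 12 lines: yhq rvx pptw ynlu synx rtm aet jrx fcr hnbkk zouh sypk
Hunk 6: at line 3 remove [ynlu] add [tmph,yyxf] -> 13 lines: yhq rvx pptw tmph yyxf synx rtm aet jrx fcr hnbkk zouh sypk
Hunk 7: at line 7 remove [jrx] add [cise,bofj,iksle] -> 15 lines: yhq rvx pptw tmph yyxf synx rtm aet cise bofj iksle fcr hnbkk zouh sypk
Final line 3: pptw

Answer: pptw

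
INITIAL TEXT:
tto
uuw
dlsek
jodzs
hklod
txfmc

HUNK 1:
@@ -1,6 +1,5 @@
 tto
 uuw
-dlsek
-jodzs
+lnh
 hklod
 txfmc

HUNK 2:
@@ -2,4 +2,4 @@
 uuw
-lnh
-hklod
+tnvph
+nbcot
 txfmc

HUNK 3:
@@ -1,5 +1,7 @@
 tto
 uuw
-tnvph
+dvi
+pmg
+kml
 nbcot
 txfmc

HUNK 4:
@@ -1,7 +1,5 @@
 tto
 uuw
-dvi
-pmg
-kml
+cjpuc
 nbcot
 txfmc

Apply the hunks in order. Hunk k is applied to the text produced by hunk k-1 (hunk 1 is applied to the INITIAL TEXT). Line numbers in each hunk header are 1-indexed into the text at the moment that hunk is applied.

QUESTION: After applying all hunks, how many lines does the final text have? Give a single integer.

Answer: 5

Derivation:
Hunk 1: at line 1 remove [dlsek,jodzs] add [lnh] -> 5 lines: tto uuw lnh hklod txfmc
Hunk 2: at line 2 remove [lnh,hklod] add [tnvph,nbcot] -> 5 lines: tto uuw tnvph nbcot txfmc
Hunk 3: at line 1 remove [tnvph] add [dvi,pmg,kml] -> 7 lines: tto uuw dvi pmg kml nbcot txfmc
Hunk 4: at line 1 remove [dvi,pmg,kml] add [cjpuc] -> 5 lines: tto uuw cjpuc nbcot txfmc
Final line count: 5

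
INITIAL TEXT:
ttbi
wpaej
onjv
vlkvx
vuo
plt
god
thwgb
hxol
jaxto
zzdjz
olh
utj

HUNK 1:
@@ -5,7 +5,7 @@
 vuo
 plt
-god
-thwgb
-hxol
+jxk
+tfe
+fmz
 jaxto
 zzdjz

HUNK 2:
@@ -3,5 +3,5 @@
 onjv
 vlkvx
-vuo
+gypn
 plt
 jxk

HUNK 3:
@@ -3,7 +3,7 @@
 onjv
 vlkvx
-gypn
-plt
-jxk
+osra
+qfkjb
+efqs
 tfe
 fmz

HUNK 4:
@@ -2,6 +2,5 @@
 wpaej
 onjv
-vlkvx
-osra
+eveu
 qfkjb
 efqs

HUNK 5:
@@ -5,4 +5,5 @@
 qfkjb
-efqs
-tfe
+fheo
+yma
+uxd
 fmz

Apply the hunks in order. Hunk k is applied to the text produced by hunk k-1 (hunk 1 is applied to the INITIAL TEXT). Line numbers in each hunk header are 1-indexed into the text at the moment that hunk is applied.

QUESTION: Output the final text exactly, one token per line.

Answer: ttbi
wpaej
onjv
eveu
qfkjb
fheo
yma
uxd
fmz
jaxto
zzdjz
olh
utj

Derivation:
Hunk 1: at line 5 remove [god,thwgb,hxol] add [jxk,tfe,fmz] -> 13 lines: ttbi wpaej onjv vlkvx vuo plt jxk tfe fmz jaxto zzdjz olh utj
Hunk 2: at line 3 remove [vuo] add [gypn] -> 13 lines: ttbi wpaej onjv vlkvx gypn plt jxk tfe fmz jaxto zzdjz olh utj
Hunk 3: at line 3 remove [gypn,plt,jxk] add [osra,qfkjb,efqs] -> 13 lines: ttbi wpaej onjv vlkvx osra qfkjb efqs tfe fmz jaxto zzdjz olh utj
Hunk 4: at line 2 remove [vlkvx,osra] add [eveu] -> 12 lines: ttbi wpaej onjv eveu qfkjb efqs tfe fmz jaxto zzdjz olh utj
Hunk 5: at line 5 remove [efqs,tfe] add [fheo,yma,uxd] -> 13 lines: ttbi wpaej onjv eveu qfkjb fheo yma uxd fmz jaxto zzdjz olh utj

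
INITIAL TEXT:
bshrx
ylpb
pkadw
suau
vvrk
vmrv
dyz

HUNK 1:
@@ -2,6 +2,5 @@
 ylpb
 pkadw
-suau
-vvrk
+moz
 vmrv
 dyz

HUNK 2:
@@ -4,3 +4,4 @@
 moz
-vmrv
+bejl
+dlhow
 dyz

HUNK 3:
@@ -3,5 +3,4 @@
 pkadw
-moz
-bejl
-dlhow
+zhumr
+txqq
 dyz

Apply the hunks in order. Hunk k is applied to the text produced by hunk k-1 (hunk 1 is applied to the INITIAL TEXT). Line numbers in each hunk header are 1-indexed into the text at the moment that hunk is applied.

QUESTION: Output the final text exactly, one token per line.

Answer: bshrx
ylpb
pkadw
zhumr
txqq
dyz

Derivation:
Hunk 1: at line 2 remove [suau,vvrk] add [moz] -> 6 lines: bshrx ylpb pkadw moz vmrv dyz
Hunk 2: at line 4 remove [vmrv] add [bejl,dlhow] -> 7 lines: bshrx ylpb pkadw moz bejl dlhow dyz
Hunk 3: at line 3 remove [moz,bejl,dlhow] add [zhumr,txqq] -> 6 lines: bshrx ylpb pkadw zhumr txqq dyz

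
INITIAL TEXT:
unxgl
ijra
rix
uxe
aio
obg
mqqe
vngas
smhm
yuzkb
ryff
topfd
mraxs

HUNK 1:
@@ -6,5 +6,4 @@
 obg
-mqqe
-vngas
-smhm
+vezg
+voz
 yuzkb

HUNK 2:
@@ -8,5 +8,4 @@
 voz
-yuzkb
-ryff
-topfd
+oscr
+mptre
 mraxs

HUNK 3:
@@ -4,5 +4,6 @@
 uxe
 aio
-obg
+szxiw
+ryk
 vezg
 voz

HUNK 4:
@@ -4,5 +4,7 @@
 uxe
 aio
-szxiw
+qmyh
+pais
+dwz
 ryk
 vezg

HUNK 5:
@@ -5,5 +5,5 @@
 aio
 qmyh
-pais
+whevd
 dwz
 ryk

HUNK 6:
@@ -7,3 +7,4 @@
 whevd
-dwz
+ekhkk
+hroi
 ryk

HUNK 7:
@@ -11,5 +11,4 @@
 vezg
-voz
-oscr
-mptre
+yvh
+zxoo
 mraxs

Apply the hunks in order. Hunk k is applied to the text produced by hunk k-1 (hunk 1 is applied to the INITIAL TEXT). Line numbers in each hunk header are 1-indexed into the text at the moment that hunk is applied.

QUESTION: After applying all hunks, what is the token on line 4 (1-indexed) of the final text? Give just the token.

Hunk 1: at line 6 remove [mqqe,vngas,smhm] add [vezg,voz] -> 12 lines: unxgl ijra rix uxe aio obg vezg voz yuzkb ryff topfd mraxs
Hunk 2: at line 8 remove [yuzkb,ryff,topfd] add [oscr,mptre] -> 11 lines: unxgl ijra rix uxe aio obg vezg voz oscr mptre mraxs
Hunk 3: at line 4 remove [obg] add [szxiw,ryk] -> 12 lines: unxgl ijra rix uxe aio szxiw ryk vezg voz oscr mptre mraxs
Hunk 4: at line 4 remove [szxiw] add [qmyh,pais,dwz] -> 14 lines: unxgl ijra rix uxe aio qmyh pais dwz ryk vezg voz oscr mptre mraxs
Hunk 5: at line 5 remove [pais] add [whevd] -> 14 lines: unxgl ijra rix uxe aio qmyh whevd dwz ryk vezg voz oscr mptre mraxs
Hunk 6: at line 7 remove [dwz] add [ekhkk,hroi] -> 15 lines: unxgl ijra rix uxe aio qmyh whevd ekhkk hroi ryk vezg voz oscr mptre mraxs
Hunk 7: at line 11 remove [voz,oscr,mptre] add [yvh,zxoo] -> 14 lines: unxgl ijra rix uxe aio qmyh whevd ekhkk hroi ryk vezg yvh zxoo mraxs
Final line 4: uxe

Answer: uxe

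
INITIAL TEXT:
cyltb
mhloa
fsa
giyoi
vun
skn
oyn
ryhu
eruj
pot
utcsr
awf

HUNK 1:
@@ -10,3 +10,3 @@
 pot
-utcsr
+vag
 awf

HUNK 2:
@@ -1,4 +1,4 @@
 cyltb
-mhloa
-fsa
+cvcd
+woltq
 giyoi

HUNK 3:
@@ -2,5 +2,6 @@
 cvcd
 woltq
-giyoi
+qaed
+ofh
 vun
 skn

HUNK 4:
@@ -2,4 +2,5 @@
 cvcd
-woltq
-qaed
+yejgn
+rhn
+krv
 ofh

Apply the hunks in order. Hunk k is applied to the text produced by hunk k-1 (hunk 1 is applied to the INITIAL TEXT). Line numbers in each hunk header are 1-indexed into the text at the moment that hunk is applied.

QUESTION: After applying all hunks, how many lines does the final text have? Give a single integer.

Answer: 14

Derivation:
Hunk 1: at line 10 remove [utcsr] add [vag] -> 12 lines: cyltb mhloa fsa giyoi vun skn oyn ryhu eruj pot vag awf
Hunk 2: at line 1 remove [mhloa,fsa] add [cvcd,woltq] -> 12 lines: cyltb cvcd woltq giyoi vun skn oyn ryhu eruj pot vag awf
Hunk 3: at line 2 remove [giyoi] add [qaed,ofh] -> 13 lines: cyltb cvcd woltq qaed ofh vun skn oyn ryhu eruj pot vag awf
Hunk 4: at line 2 remove [woltq,qaed] add [yejgn,rhn,krv] -> 14 lines: cyltb cvcd yejgn rhn krv ofh vun skn oyn ryhu eruj pot vag awf
Final line count: 14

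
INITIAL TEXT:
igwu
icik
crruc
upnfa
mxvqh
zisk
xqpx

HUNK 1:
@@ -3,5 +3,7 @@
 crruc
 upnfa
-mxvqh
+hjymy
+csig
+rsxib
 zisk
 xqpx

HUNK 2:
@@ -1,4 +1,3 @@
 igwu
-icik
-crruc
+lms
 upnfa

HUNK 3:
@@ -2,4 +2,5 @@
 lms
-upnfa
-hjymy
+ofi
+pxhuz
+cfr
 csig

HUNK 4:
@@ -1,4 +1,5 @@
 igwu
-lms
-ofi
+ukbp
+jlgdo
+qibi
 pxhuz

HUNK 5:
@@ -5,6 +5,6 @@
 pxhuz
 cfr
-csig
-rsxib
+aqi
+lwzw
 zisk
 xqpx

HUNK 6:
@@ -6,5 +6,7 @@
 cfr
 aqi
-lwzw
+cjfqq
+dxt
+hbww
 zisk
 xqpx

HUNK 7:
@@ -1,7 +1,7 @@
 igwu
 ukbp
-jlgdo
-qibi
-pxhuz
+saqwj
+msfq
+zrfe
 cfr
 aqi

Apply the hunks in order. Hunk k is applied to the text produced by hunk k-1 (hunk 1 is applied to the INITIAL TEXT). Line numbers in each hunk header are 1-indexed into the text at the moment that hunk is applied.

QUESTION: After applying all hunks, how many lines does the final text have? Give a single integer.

Hunk 1: at line 3 remove [mxvqh] add [hjymy,csig,rsxib] -> 9 lines: igwu icik crruc upnfa hjymy csig rsxib zisk xqpx
Hunk 2: at line 1 remove [icik,crruc] add [lms] -> 8 lines: igwu lms upnfa hjymy csig rsxib zisk xqpx
Hunk 3: at line 2 remove [upnfa,hjymy] add [ofi,pxhuz,cfr] -> 9 lines: igwu lms ofi pxhuz cfr csig rsxib zisk xqpx
Hunk 4: at line 1 remove [lms,ofi] add [ukbp,jlgdo,qibi] -> 10 lines: igwu ukbp jlgdo qibi pxhuz cfr csig rsxib zisk xqpx
Hunk 5: at line 5 remove [csig,rsxib] add [aqi,lwzw] -> 10 lines: igwu ukbp jlgdo qibi pxhuz cfr aqi lwzw zisk xqpx
Hunk 6: at line 6 remove [lwzw] add [cjfqq,dxt,hbww] -> 12 lines: igwu ukbp jlgdo qibi pxhuz cfr aqi cjfqq dxt hbww zisk xqpx
Hunk 7: at line 1 remove [jlgdo,qibi,pxhuz] add [saqwj,msfq,zrfe] -> 12 lines: igwu ukbp saqwj msfq zrfe cfr aqi cjfqq dxt hbww zisk xqpx
Final line count: 12

Answer: 12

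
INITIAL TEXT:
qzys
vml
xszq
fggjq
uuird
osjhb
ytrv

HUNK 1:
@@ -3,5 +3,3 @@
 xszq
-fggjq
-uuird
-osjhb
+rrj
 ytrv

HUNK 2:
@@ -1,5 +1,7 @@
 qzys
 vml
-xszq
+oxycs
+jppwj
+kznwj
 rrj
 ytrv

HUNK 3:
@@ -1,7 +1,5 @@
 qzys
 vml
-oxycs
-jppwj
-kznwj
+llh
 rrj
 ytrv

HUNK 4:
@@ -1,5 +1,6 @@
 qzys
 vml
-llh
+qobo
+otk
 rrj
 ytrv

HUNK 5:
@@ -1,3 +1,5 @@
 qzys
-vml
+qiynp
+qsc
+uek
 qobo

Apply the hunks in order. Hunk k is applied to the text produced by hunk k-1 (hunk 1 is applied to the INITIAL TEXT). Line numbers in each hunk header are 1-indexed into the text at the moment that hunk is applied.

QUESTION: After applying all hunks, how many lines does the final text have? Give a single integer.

Hunk 1: at line 3 remove [fggjq,uuird,osjhb] add [rrj] -> 5 lines: qzys vml xszq rrj ytrv
Hunk 2: at line 1 remove [xszq] add [oxycs,jppwj,kznwj] -> 7 lines: qzys vml oxycs jppwj kznwj rrj ytrv
Hunk 3: at line 1 remove [oxycs,jppwj,kznwj] add [llh] -> 5 lines: qzys vml llh rrj ytrv
Hunk 4: at line 1 remove [llh] add [qobo,otk] -> 6 lines: qzys vml qobo otk rrj ytrv
Hunk 5: at line 1 remove [vml] add [qiynp,qsc,uek] -> 8 lines: qzys qiynp qsc uek qobo otk rrj ytrv
Final line count: 8

Answer: 8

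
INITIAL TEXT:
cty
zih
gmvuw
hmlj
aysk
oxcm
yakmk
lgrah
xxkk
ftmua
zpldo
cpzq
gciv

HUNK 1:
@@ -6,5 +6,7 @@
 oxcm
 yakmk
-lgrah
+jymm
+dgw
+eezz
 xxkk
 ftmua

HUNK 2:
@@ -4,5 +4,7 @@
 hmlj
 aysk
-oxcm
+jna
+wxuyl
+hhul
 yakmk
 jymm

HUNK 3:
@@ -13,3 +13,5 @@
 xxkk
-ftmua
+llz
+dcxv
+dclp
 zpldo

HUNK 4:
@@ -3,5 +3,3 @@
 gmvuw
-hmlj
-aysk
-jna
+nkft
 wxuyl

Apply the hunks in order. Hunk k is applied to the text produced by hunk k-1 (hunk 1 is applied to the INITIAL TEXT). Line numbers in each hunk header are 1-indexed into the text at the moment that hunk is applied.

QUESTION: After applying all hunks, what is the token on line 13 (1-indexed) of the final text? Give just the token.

Answer: dcxv

Derivation:
Hunk 1: at line 6 remove [lgrah] add [jymm,dgw,eezz] -> 15 lines: cty zih gmvuw hmlj aysk oxcm yakmk jymm dgw eezz xxkk ftmua zpldo cpzq gciv
Hunk 2: at line 4 remove [oxcm] add [jna,wxuyl,hhul] -> 17 lines: cty zih gmvuw hmlj aysk jna wxuyl hhul yakmk jymm dgw eezz xxkk ftmua zpldo cpzq gciv
Hunk 3: at line 13 remove [ftmua] add [llz,dcxv,dclp] -> 19 lines: cty zih gmvuw hmlj aysk jna wxuyl hhul yakmk jymm dgw eezz xxkk llz dcxv dclp zpldo cpzq gciv
Hunk 4: at line 3 remove [hmlj,aysk,jna] add [nkft] -> 17 lines: cty zih gmvuw nkft wxuyl hhul yakmk jymm dgw eezz xxkk llz dcxv dclp zpldo cpzq gciv
Final line 13: dcxv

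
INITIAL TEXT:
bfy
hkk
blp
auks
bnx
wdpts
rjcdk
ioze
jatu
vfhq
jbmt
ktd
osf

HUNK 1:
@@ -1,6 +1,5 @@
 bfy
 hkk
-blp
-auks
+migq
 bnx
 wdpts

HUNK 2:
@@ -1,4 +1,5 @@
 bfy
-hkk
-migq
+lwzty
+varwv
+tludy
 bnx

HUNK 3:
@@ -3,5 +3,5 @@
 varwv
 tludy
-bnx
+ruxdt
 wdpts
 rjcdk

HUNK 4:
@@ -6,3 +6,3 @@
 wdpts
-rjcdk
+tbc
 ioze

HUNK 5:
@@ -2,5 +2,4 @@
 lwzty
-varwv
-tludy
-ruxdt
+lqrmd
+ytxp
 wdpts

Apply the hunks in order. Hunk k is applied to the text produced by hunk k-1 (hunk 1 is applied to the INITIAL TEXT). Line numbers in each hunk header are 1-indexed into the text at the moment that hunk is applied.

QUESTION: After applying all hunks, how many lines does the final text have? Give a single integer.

Hunk 1: at line 1 remove [blp,auks] add [migq] -> 12 lines: bfy hkk migq bnx wdpts rjcdk ioze jatu vfhq jbmt ktd osf
Hunk 2: at line 1 remove [hkk,migq] add [lwzty,varwv,tludy] -> 13 lines: bfy lwzty varwv tludy bnx wdpts rjcdk ioze jatu vfhq jbmt ktd osf
Hunk 3: at line 3 remove [bnx] add [ruxdt] -> 13 lines: bfy lwzty varwv tludy ruxdt wdpts rjcdk ioze jatu vfhq jbmt ktd osf
Hunk 4: at line 6 remove [rjcdk] add [tbc] -> 13 lines: bfy lwzty varwv tludy ruxdt wdpts tbc ioze jatu vfhq jbmt ktd osf
Hunk 5: at line 2 remove [varwv,tludy,ruxdt] add [lqrmd,ytxp] -> 12 lines: bfy lwzty lqrmd ytxp wdpts tbc ioze jatu vfhq jbmt ktd osf
Final line count: 12

Answer: 12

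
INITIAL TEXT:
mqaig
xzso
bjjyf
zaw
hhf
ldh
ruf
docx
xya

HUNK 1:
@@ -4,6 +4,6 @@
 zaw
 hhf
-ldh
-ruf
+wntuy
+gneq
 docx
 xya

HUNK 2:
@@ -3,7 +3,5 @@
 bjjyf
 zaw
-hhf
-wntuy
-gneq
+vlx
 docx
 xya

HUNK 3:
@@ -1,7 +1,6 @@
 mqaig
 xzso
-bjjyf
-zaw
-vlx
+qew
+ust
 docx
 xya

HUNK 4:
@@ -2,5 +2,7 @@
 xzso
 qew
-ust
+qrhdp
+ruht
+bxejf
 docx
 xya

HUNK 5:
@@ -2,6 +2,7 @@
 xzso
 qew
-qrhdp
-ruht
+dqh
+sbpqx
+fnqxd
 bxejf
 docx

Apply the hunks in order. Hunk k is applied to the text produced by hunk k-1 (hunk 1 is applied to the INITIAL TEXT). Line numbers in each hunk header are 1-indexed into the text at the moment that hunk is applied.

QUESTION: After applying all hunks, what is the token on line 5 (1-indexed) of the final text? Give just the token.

Hunk 1: at line 4 remove [ldh,ruf] add [wntuy,gneq] -> 9 lines: mqaig xzso bjjyf zaw hhf wntuy gneq docx xya
Hunk 2: at line 3 remove [hhf,wntuy,gneq] add [vlx] -> 7 lines: mqaig xzso bjjyf zaw vlx docx xya
Hunk 3: at line 1 remove [bjjyf,zaw,vlx] add [qew,ust] -> 6 lines: mqaig xzso qew ust docx xya
Hunk 4: at line 2 remove [ust] add [qrhdp,ruht,bxejf] -> 8 lines: mqaig xzso qew qrhdp ruht bxejf docx xya
Hunk 5: at line 2 remove [qrhdp,ruht] add [dqh,sbpqx,fnqxd] -> 9 lines: mqaig xzso qew dqh sbpqx fnqxd bxejf docx xya
Final line 5: sbpqx

Answer: sbpqx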